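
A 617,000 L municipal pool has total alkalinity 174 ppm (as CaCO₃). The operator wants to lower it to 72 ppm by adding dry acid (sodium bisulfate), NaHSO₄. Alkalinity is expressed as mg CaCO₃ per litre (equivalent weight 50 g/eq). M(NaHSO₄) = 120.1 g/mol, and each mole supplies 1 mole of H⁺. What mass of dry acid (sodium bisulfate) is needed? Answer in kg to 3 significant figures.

151 kg

Alkalinity to neutralize: (174 − 72) = 102 mg/L as CaCO₃ × 617,000 L = 62,930 g as CaCO₃.
Equivalents of H⁺ required: 62,930 ÷ 50 g/eq = 1259 eq = 1259 mol NaHSO₄.
Mass of NaHSO₄: 1259 × 120.1 = 151,200 g.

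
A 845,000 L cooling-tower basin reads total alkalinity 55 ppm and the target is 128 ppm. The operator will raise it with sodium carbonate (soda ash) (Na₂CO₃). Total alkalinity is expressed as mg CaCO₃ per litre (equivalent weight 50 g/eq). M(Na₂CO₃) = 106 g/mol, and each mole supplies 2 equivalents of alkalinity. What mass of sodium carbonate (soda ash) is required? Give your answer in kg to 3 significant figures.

Alkalinity to add: (128 − 55) = 73 mg/L as CaCO₃ × 845,000 L = 61,680 g as CaCO₃.
Equivalents: 61,680 g ÷ 50 g/eq = 1234 eq.
Each mole of Na₂CO₃ supplies 2 eq, so 1234 / 2 = 616.9 mol.
Mass: 616.9 mol × 106 g/mol = 65,390 g.

65.4 kg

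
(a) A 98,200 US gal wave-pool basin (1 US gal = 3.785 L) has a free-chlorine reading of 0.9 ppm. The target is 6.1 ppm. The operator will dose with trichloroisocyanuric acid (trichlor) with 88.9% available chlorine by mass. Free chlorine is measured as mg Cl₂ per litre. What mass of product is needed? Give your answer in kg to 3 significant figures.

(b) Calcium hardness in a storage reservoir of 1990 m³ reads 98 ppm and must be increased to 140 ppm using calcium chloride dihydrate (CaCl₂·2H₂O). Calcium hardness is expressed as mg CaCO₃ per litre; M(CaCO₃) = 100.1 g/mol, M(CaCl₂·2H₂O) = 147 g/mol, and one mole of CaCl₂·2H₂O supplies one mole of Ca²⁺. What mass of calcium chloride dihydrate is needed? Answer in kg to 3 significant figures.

(a) 2.17 kg; (b) 123 kg

(a) Volume: 98,200 US gal × 3.785 L/gal = 371,687 L.
(a) Chlorine deficit: 6.1 − 0.9 = 5.2 ppm = 5.2 mg/L as Cl₂.
(a) Cl₂ equivalent needed: 5.2 mg/L × 371,687 L = 1,933,000 mg = 1933 g.
(a) Product at 88.9% available chlorine: 1933 / 0.889 = 2174 g.

(b) Volume: 1990 m³ = 1,990,000 L.
(b) Hardness to add: (140 − 98) = 42 mg/L as CaCO₃ × 1,990,000 L = 83,580 g as CaCO₃.
(b) Moles of Ca²⁺ (1 mol Ca²⁺ ≡ 1 mol CaCO₃): 83,580 / 100.1 g/mol = 835 mol.
(b) Mass of CaCl₂·2H₂O: 835 × 147 = 122,700 g.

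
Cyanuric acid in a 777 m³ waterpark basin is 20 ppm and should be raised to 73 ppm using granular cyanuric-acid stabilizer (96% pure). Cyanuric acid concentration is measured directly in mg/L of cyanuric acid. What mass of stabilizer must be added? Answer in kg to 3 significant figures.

42.9 kg

Volume: 777 m³ = 777,000 L.
CYA to add: (73 − 20) = 53 mg/L × 777,000 L = 41,180 g cyanuric acid.
At 96% purity: 41,180 / 0.96 = 42,900 g product.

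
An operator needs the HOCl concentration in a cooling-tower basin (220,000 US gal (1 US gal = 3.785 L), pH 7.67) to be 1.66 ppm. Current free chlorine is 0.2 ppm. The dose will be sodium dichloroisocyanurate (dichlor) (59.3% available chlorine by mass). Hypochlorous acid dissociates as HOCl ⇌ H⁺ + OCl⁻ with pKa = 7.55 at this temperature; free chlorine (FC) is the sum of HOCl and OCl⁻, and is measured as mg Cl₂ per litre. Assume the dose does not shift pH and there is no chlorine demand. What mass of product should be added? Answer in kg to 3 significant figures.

5.12 kg

Volume: 220,000 US gal × 3.785 L/gal = 832,700 L.
[OCl⁻]/[HOCl] = 10^(pH − pKa) = 10^(7.67 − 7.55) = 1.318; fraction as HOCl = 1/(1 + 1.318) = 0.4314.
Free chlorine required for 1.66 ppm HOCl: 1.66 / 0.4314 = 3.848 ppm.
FC to add: 3.848 − 0.2 = 3.648 mg/L as Cl₂.
Cl₂ equivalent: 3.648 mg/L × 832,700 L = 3038 g.
Product at 59.3% available Cl: 3038 / 0.593 = 5123 g.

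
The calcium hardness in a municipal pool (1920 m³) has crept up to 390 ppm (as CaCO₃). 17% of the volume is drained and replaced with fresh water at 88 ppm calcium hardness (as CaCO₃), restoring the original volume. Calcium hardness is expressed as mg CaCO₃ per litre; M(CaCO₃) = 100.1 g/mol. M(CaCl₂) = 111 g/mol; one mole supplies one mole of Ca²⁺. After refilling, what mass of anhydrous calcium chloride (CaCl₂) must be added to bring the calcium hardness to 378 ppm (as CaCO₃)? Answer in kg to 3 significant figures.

83.8 kg

Volume: 1920 m³ = 1,920,000 L.
After draining 17% and refilling: 390 × 0.83 + 88 × 0.17 = 338.66 ppm.
Deficit to target: 378 − 338.66 = 39.34 mg/L.
As CaCO₃: 39.34 mg/L × 1,920,000 L = 75,530 g; ÷ 100.1 = 754.6 mol Ca²⁺.
Mass: 754.6 × 111 = 83,760 g.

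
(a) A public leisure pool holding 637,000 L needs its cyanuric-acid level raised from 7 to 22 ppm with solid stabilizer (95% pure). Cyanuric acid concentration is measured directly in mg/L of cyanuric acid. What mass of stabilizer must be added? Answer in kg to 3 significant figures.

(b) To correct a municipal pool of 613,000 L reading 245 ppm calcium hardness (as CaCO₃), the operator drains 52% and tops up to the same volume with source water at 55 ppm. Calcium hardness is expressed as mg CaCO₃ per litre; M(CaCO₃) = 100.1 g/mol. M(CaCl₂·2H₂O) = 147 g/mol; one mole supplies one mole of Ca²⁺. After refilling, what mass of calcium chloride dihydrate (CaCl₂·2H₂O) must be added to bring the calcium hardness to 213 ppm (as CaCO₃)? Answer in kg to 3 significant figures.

(a) 10.1 kg; (b) 60.1 kg

(a) CYA to add: (22 − 7) = 15 mg/L × 637,000 L = 9555 g cyanuric acid.
(a) At 95% purity: 9555 / 0.95 = 10,060 g product.

(b) After draining 52% and refilling: 245 × 0.48 + 55 × 0.52 = 146.2 ppm.
(b) Deficit to target: 213 − 146.2 = 66.8 mg/L.
(b) As CaCO₃: 66.8 mg/L × 613,000 L = 40,950 g; ÷ 100.1 = 409.1 mol Ca²⁺.
(b) Mass: 409.1 × 147 = 60,130 g.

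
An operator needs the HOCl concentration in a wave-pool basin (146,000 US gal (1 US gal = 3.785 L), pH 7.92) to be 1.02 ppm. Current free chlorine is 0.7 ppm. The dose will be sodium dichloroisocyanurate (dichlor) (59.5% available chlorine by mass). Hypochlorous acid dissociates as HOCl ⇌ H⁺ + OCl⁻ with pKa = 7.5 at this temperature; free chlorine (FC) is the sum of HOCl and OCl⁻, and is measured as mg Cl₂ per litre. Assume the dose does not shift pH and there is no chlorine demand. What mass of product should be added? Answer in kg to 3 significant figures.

2.79 kg

Volume: 146,000 US gal × 3.785 L/gal = 552,610 L.
[OCl⁻]/[HOCl] = 10^(pH − pKa) = 10^(7.92 − 7.5) = 2.63; fraction as HOCl = 1/(1 + 2.63) = 0.2755.
Free chlorine required for 1.02 ppm HOCl: 1.02 / 0.2755 = 3.703 ppm.
FC to add: 3.703 − 0.7 = 3.003 mg/L as Cl₂.
Cl₂ equivalent: 3.003 mg/L × 552,610 L = 1659 g.
Product at 59.5% available Cl: 1659 / 0.595 = 2789 g.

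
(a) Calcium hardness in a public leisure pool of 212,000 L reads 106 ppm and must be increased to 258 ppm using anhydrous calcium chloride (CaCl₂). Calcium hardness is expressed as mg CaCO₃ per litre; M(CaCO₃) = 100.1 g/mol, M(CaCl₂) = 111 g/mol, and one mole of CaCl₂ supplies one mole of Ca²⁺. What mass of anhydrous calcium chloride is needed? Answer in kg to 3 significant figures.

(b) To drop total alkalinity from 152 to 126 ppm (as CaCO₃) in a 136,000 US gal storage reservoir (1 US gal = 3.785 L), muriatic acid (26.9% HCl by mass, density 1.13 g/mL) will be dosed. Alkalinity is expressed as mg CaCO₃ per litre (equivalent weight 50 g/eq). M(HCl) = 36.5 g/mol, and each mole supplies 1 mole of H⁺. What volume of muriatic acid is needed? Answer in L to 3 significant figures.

(a) 35.7 kg; (b) 32.1 L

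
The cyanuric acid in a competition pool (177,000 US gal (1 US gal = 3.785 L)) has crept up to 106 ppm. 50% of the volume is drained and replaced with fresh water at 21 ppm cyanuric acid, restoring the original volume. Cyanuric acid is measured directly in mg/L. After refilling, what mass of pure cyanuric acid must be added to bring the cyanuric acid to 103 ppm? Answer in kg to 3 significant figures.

Volume: 177,000 US gal × 3.785 L/gal = 669,945 L.
After draining 50% and refilling: 106 × 0.50 + 21 × 0.50 = 63.5 ppm.
Deficit to target: 103 − 63.5 = 39.5 mg/L.
Mass: 39.5 mg/L × 669,945 L = 26,460 g cyanuric acid.

26.5 kg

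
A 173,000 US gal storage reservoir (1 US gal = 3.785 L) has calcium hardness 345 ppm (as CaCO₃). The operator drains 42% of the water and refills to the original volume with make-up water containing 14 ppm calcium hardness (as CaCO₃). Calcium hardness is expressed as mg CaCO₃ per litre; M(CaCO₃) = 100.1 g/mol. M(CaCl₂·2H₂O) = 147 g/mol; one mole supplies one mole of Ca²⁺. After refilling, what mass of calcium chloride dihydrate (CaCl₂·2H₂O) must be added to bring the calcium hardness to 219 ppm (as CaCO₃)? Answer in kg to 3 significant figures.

12.5 kg

Volume: 173,000 US gal × 3.785 L/gal = 654,805 L.
After draining 42% and refilling: 345 × 0.58 + 14 × 0.42 = 205.98 ppm.
Deficit to target: 219 − 205.98 = 13.02 mg/L.
As CaCO₃: 13.02 mg/L × 654,805 L = 8526 g; ÷ 100.1 = 85.17 mol Ca²⁺.
Mass: 85.17 × 147 = 12,520 g.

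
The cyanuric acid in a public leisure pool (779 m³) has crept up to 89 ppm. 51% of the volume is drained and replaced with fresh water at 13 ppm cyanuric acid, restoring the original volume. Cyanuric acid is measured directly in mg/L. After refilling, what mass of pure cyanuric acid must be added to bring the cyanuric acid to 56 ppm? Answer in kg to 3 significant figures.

Volume: 779 m³ = 779,000 L.
After draining 51% and refilling: 89 × 0.49 + 13 × 0.51 = 50.24 ppm.
Deficit to target: 56 − 50.24 = 5.76 mg/L.
Mass: 5.76 mg/L × 779,000 L = 4487 g cyanuric acid.

4.49 kg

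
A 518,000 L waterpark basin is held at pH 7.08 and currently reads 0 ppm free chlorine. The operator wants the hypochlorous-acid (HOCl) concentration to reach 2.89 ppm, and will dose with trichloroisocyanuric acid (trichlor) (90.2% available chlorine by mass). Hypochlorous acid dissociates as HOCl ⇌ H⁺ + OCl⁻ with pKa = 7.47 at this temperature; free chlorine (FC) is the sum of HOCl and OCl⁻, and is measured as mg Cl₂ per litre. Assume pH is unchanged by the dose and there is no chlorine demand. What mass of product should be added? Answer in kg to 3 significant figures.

2.34 kg

[OCl⁻]/[HOCl] = 10^(pH − pKa) = 10^(7.08 − 7.47) = 0.4074; fraction as HOCl = 1/(1 + 0.4074) = 0.7105.
Free chlorine required for 2.89 ppm HOCl: 2.89 / 0.7105 = 4.067 ppm.
FC to add: 4.067 − 0 = 4.067 mg/L as Cl₂.
Cl₂ equivalent: 4.067 mg/L × 518,000 L = 2107 g.
Product at 90.2% available Cl: 2107 / 0.902 = 2336 g.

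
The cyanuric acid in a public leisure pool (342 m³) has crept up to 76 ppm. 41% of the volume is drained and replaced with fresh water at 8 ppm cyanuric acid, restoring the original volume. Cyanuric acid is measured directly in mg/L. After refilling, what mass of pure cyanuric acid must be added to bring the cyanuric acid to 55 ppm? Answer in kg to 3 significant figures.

2.35 kg

Volume: 342 m³ = 342,000 L.
After draining 41% and refilling: 76 × 0.59 + 8 × 0.41 = 48.12 ppm.
Deficit to target: 55 − 48.12 = 6.88 mg/L.
Mass: 6.88 mg/L × 342,000 L = 2353 g cyanuric acid.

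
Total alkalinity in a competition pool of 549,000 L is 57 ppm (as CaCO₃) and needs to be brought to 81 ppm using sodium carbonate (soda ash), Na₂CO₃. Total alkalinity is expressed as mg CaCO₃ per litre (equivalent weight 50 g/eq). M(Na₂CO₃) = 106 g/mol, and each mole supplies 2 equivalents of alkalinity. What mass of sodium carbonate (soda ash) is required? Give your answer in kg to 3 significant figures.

14.0 kg

Alkalinity to add: (81 − 57) = 24 mg/L as CaCO₃ × 549,000 L = 13,180 g as CaCO₃.
Equivalents: 13,180 g ÷ 50 g/eq = 263.5 eq.
Each mole of Na₂CO₃ supplies 2 eq, so 263.5 / 2 = 131.8 mol.
Mass: 131.8 mol × 106 g/mol = 13,970 g.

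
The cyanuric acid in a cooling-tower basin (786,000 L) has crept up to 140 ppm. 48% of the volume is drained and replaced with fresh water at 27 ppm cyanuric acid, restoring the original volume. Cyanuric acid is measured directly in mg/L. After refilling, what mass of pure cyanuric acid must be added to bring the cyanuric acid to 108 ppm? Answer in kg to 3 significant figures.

After draining 48% and refilling: 140 × 0.52 + 27 × 0.48 = 85.76 ppm.
Deficit to target: 108 − 85.76 = 22.24 mg/L.
Mass: 22.24 mg/L × 786,000 L = 17,480 g cyanuric acid.

17.5 kg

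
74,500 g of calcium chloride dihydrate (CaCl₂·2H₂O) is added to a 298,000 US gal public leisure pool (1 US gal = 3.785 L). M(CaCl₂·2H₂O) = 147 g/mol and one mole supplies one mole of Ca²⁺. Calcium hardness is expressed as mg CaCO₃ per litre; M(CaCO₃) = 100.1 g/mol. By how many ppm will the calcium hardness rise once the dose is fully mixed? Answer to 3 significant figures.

45.0 ppm

Volume: 298,000 US gal × 3.785 L/gal = 1,127,930 L.
Moles of Ca²⁺: 74,500 g ÷ 147 g/mol = 506.8 mol.
As CaCO₃: 506.8 mol × 100.1 g/mol = 50,730 g.
Rise: 50,730 g / 1,127,930 L × 1000 = 44.98 mg/L.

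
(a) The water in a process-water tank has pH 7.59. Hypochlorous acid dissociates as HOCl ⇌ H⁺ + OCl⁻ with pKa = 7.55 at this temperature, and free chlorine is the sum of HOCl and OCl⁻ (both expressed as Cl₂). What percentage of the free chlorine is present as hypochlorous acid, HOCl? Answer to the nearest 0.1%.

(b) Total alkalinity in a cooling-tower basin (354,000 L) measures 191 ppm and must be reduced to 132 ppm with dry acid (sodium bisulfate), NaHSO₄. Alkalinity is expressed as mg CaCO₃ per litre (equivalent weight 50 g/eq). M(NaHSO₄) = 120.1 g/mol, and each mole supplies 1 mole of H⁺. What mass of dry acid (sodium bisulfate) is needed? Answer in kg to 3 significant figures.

(a) [OCl⁻]/[HOCl] = 10^(pH − pKa) = 10^(7.59 − 7.55) = 10^0.04 = 1.096.
(a) Fraction as HOCl = 1 / (1 + 1.096) = 0.477.

(b) Alkalinity to neutralize: (191 − 132) = 59 mg/L as CaCO₃ × 354,000 L = 20,890 g as CaCO₃.
(b) Equivalents of H⁺ required: 20,890 ÷ 50 g/eq = 417.7 eq = 417.7 mol NaHSO₄.
(b) Mass of NaHSO₄: 417.7 × 120.1 = 50,170 g.

(a) 47.7%; (b) 50.2 kg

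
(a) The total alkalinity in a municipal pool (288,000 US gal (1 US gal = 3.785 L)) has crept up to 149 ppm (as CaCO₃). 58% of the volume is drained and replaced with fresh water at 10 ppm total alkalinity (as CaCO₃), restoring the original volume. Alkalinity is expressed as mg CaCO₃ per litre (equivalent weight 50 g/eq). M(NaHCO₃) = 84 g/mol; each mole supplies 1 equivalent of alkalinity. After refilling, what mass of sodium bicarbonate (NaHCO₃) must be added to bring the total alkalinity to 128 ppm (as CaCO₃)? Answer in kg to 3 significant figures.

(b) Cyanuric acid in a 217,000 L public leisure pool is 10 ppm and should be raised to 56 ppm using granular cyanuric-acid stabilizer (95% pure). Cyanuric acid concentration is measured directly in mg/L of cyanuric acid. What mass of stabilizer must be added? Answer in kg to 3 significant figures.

(a) Volume: 288,000 US gal × 3.785 L/gal = 1,090,080 L.
(a) After draining 58% and refilling: 149 × 0.42 + 10 × 0.58 = 68.38 ppm.
(a) Deficit to target: 128 − 68.38 = 59.62 mg/L.
(a) As CaCO₃: 59.62 mg/L × 1,090,080 L = 64,990 g; ÷ 50 g/eq ÷ 1 = 1300 mol NaHCO₃.
(a) Mass: 1300 × 84 = 109,200 g.

(b) CYA to add: (56 − 10) = 46 mg/L × 217,000 L = 9982 g cyanuric acid.
(b) At 95% purity: 9982 / 0.95 = 10,510 g product.

(a) 109 kg; (b) 10.5 kg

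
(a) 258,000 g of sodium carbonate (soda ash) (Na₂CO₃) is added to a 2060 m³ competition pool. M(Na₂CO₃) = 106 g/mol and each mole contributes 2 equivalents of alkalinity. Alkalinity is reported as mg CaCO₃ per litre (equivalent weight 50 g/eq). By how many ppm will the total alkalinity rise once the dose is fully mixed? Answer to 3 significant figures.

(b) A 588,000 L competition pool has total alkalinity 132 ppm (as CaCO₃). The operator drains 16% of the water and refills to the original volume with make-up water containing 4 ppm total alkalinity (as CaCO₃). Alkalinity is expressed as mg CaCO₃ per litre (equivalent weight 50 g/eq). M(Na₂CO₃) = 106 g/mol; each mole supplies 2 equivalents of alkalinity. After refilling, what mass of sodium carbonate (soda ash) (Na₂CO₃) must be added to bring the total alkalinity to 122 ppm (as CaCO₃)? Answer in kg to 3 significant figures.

(a) 118 ppm; (b) 6.53 kg

(a) Volume: 2060 m³ = 2,060,000 L.
(a) Moles of Na₂CO₃: 258,000 g ÷ 106 g/mol = 2434 mol → 4868 eq of alkalinity.
(a) As CaCO₃: 4868 eq × 50 g/eq = 243,400 g.
(a) Rise: 243,400 g / 2,060,000 L × 1000 = 118.2 mg/L.

(b) After draining 16% and refilling: 132 × 0.84 + 4 × 0.16 = 111.52 ppm.
(b) Deficit to target: 122 − 111.52 = 10.48 mg/L.
(b) As CaCO₃: 10.48 mg/L × 588,000 L = 6162 g; ÷ 50 g/eq ÷ 2 = 61.62 mol Na₂CO₃.
(b) Mass: 61.62 × 106 = 6532 g.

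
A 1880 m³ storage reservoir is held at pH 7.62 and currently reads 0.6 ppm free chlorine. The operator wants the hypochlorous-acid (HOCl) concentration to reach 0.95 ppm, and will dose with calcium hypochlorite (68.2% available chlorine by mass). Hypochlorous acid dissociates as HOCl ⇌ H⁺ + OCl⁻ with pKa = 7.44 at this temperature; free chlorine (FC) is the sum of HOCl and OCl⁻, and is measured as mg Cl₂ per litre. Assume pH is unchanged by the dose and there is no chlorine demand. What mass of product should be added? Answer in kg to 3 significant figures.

Volume: 1880 m³ = 1,880,000 L.
[OCl⁻]/[HOCl] = 10^(pH − pKa) = 10^(7.62 − 7.44) = 1.514; fraction as HOCl = 1/(1 + 1.514) = 0.3978.
Free chlorine required for 0.95 ppm HOCl: 0.95 / 0.3978 = 2.388 ppm.
FC to add: 2.388 − 0.6 = 1.788 mg/L as Cl₂.
Cl₂ equivalent: 1.788 mg/L × 1,880,000 L = 3361 g.
Product at 68.2% available Cl: 3361 / 0.682 = 4928 g.

4.93 kg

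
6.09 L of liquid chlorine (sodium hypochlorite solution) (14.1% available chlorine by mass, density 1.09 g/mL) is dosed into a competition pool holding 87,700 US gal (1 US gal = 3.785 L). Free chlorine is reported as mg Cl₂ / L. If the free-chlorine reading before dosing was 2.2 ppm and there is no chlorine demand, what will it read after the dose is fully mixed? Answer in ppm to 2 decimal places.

Volume: 87,700 US gal × 3.785 L/gal = 331,944 L.
Mass of solution: 6.09 L × 1000 mL/L × 1.09 g/mL = 6638 g.
Available chlorine delivered: 6638 g × 0.141 = 936 g as Cl₂.
Concentration rise: 936 g / 331,944 L = 2.82 mg/L = 2.82 ppm.
Final FC: 2.2 + 2.82 = 5.02 ppm.

5.02 ppm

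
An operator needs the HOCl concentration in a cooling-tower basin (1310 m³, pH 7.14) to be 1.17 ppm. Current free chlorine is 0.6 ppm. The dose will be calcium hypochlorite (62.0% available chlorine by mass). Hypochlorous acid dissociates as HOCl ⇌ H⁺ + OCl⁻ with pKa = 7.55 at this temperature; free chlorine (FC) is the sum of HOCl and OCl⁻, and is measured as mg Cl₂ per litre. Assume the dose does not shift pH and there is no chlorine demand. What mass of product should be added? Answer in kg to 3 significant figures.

2.17 kg

Volume: 1310 m³ = 1,310,000 L.
[OCl⁻]/[HOCl] = 10^(pH − pKa) = 10^(7.14 − 7.55) = 0.389; fraction as HOCl = 1/(1 + 0.389) = 0.7199.
Free chlorine required for 1.17 ppm HOCl: 1.17 / 0.7199 = 1.625 ppm.
FC to add: 1.625 − 0.6 = 1.025 mg/L as Cl₂.
Cl₂ equivalent: 1.025 mg/L × 1,310,000 L = 1343 g.
Product at 62.0% available Cl: 1343 / 0.62 = 2166 g.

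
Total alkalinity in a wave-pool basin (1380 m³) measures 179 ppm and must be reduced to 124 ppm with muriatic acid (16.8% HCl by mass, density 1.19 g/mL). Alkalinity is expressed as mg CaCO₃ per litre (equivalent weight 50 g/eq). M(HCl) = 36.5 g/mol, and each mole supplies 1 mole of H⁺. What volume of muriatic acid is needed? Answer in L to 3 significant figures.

Volume: 1380 m³ = 1,380,000 L.
Alkalinity to neutralize: (179 − 124) = 55 mg/L as CaCO₃ × 1,380,000 L = 75,900 g as CaCO₃.
Equivalents of H⁺ required: 75,900 ÷ 50 g/eq = 1518 eq = 1518 mol HCl.
Mass of HCl: 1518 × 36.5 = 55,410 g.
Mass of 16.8% solution: 55,410 / 0.168 = 329,800 g.
Volume: 329,800 g ÷ 1.19 g/mL = 277,100 mL.

277 L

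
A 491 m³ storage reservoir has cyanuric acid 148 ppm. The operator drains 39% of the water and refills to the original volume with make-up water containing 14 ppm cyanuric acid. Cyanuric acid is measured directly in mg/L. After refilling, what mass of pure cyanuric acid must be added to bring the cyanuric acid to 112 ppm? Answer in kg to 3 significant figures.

7.98 kg

Volume: 491 m³ = 491,000 L.
After draining 39% and refilling: 148 × 0.61 + 14 × 0.39 = 95.74 ppm.
Deficit to target: 112 − 95.74 = 16.26 mg/L.
Mass: 16.26 mg/L × 491,000 L = 7984 g cyanuric acid.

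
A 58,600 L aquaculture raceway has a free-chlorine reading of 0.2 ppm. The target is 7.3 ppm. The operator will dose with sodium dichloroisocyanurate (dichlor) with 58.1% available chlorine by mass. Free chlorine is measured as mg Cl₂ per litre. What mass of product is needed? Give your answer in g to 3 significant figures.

Chlorine deficit: 7.3 − 0.2 = 7.1 ppm = 7.1 mg/L as Cl₂.
Cl₂ equivalent needed: 7.1 mg/L × 58,600 L = 416,100 mg = 416.1 g.
Product at 58.1% available chlorine: 416.1 / 0.581 = 716.1 g.

716 g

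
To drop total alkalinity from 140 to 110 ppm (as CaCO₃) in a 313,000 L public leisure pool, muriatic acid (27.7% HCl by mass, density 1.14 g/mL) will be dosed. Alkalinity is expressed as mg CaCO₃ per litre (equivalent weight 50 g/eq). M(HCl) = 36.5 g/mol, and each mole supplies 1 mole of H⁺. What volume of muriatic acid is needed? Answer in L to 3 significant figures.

21.7 L

Alkalinity to neutralize: (140 − 110) = 30 mg/L as CaCO₃ × 313,000 L = 9390 g as CaCO₃.
Equivalents of H⁺ required: 9390 ÷ 50 g/eq = 187.8 eq = 187.8 mol HCl.
Mass of HCl: 187.8 × 36.5 = 6855 g.
Mass of 27.7% solution: 6855 / 0.277 = 24,750 g.
Volume: 24,750 g ÷ 1.14 g/mL = 21,710 mL.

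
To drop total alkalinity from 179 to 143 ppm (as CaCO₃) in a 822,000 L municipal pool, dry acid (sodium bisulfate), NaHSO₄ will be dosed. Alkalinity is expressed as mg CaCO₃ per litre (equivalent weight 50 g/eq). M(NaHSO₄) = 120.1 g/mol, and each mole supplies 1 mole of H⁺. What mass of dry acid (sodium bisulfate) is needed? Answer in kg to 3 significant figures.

Alkalinity to neutralize: (179 − 143) = 36 mg/L as CaCO₃ × 822,000 L = 29,590 g as CaCO₃.
Equivalents of H⁺ required: 29,590 ÷ 50 g/eq = 591.8 eq = 591.8 mol NaHSO₄.
Mass of NaHSO₄: 591.8 × 120.1 = 71,080 g.

71.1 kg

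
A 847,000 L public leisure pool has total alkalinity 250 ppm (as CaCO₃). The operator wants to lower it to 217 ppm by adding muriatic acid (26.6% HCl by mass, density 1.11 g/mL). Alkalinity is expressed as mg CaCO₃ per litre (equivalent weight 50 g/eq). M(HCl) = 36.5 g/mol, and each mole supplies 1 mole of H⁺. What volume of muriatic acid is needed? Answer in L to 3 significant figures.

69.1 L

Alkalinity to neutralize: (250 − 217) = 33 mg/L as CaCO₃ × 847,000 L = 27,950 g as CaCO₃.
Equivalents of H⁺ required: 27,950 ÷ 50 g/eq = 559 eq = 559 mol HCl.
Mass of HCl: 559 × 36.5 = 20,400 g.
Mass of 26.6% solution: 20,400 / 0.266 = 76,710 g.
Volume: 76,710 g ÷ 1.11 g/mL = 69,110 mL.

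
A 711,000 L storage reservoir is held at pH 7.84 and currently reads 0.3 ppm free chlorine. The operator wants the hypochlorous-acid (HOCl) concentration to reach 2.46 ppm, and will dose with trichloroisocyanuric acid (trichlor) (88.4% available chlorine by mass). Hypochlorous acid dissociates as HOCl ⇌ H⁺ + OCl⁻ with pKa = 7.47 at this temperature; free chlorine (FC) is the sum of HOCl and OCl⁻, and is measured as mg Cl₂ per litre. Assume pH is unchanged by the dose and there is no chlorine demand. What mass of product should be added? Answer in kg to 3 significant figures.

[OCl⁻]/[HOCl] = 10^(pH − pKa) = 10^(7.84 − 7.47) = 2.344; fraction as HOCl = 1/(1 + 2.344) = 0.299.
Free chlorine required for 2.46 ppm HOCl: 2.46 / 0.299 = 8.227 ppm.
FC to add: 8.227 − 0.3 = 7.927 mg/L as Cl₂.
Cl₂ equivalent: 7.927 mg/L × 711,000 L = 5636 g.
Product at 88.4% available Cl: 5636 / 0.884 = 6376 g.

6.38 kg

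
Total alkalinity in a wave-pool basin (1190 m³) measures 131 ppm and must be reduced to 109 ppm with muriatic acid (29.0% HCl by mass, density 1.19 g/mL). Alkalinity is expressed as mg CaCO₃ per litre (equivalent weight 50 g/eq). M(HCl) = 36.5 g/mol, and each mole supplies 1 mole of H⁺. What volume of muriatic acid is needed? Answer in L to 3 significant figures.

55.4 L

Volume: 1190 m³ = 1,190,000 L.
Alkalinity to neutralize: (131 − 109) = 22 mg/L as CaCO₃ × 1,190,000 L = 26,180 g as CaCO₃.
Equivalents of H⁺ required: 26,180 ÷ 50 g/eq = 523.6 eq = 523.6 mol HCl.
Mass of HCl: 523.6 × 36.5 = 19,110 g.
Mass of 29.0% solution: 19,110 / 0.29 = 65,900 g.
Volume: 65,900 g ÷ 1.19 g/mL = 55,380 mL.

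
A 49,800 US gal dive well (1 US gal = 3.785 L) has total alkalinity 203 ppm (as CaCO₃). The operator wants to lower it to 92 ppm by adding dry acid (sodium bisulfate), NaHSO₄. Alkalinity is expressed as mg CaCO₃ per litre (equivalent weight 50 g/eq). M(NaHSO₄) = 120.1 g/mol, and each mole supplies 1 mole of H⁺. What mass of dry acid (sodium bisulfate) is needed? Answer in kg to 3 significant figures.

50.3 kg

Volume: 49,800 US gal × 3.785 L/gal = 188,493 L.
Alkalinity to neutralize: (203 − 92) = 111 mg/L as CaCO₃ × 188,493 L = 20,920 g as CaCO₃.
Equivalents of H⁺ required: 20,920 ÷ 50 g/eq = 418.5 eq = 418.5 mol NaHSO₄.
Mass of NaHSO₄: 418.5 × 120.1 = 50,260 g.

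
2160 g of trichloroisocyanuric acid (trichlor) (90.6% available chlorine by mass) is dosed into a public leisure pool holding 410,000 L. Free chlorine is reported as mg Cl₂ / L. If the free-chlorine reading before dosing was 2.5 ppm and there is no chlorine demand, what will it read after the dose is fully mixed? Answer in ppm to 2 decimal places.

Available chlorine delivered: 2160 g × 0.906 = 1957 g as Cl₂.
Concentration rise: 1957 g / 410,000 L = 4.773 mg/L = 4.77 ppm.
Final FC: 2.5 + 4.77 = 7.27 ppm.

7.27 ppm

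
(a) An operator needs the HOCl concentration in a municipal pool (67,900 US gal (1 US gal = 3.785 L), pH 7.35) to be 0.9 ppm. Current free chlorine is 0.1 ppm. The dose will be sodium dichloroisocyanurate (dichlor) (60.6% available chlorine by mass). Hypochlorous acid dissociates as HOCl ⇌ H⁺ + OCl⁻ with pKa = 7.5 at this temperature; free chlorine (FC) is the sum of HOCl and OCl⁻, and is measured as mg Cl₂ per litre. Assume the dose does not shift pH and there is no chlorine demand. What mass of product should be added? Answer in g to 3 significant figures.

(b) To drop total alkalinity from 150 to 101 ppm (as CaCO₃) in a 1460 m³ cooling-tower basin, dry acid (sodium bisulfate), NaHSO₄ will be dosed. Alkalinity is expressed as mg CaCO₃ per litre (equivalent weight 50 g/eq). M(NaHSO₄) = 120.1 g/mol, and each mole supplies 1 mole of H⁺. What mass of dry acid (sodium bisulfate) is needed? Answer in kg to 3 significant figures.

(a) Volume: 67,900 US gal × 3.785 L/gal = 257,002 L.
(a) [OCl⁻]/[HOCl] = 10^(pH − pKa) = 10^(7.35 − 7.5) = 0.7079; fraction as HOCl = 1/(1 + 0.7079) = 0.5855.
(a) Free chlorine required for 0.9 ppm HOCl: 0.9 / 0.5855 = 1.537 ppm.
(a) FC to add: 1.537 − 0.1 = 1.437 mg/L as Cl₂.
(a) Cl₂ equivalent: 1.437 mg/L × 257,002 L = 369.4 g.
(a) Product at 60.6% available Cl: 369.4 / 0.606 = 609.5 g.

(b) Volume: 1460 m³ = 1,460,000 L.
(b) Alkalinity to neutralize: (150 − 101) = 49 mg/L as CaCO₃ × 1,460,000 L = 71,540 g as CaCO₃.
(b) Equivalents of H⁺ required: 71,540 ÷ 50 g/eq = 1431 eq = 1431 mol NaHSO₄.
(b) Mass of NaHSO₄: 1431 × 120.1 = 171,800 g.

(a) 609 g; (b) 172 kg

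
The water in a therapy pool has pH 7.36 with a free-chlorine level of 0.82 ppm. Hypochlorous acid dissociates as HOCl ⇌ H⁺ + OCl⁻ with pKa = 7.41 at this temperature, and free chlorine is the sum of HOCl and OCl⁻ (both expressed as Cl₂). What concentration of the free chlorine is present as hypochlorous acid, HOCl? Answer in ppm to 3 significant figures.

[OCl⁻]/[HOCl] = 10^(pH − pKa) = 10^(7.36 − 7.41) = 10^-0.05 = 0.8913.
Fraction as HOCl = 1 / (1 + 0.8913) = 0.5288.
HOCl = 0.5288 × 0.82 ppm = 0.4336 ppm.

0.434 ppm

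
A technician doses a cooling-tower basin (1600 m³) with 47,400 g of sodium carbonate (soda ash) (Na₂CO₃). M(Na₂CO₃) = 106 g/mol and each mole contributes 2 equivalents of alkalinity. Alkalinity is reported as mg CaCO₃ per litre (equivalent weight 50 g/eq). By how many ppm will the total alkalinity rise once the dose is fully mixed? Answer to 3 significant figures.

Volume: 1600 m³ = 1,600,000 L.
Moles of Na₂CO₃: 47,400 g ÷ 106 g/mol = 447.2 mol → 894.3 eq of alkalinity.
As CaCO₃: 894.3 eq × 50 g/eq = 44,720 g.
Rise: 44,720 g / 1,600,000 L × 1000 = 27.95 mg/L.

27.9 ppm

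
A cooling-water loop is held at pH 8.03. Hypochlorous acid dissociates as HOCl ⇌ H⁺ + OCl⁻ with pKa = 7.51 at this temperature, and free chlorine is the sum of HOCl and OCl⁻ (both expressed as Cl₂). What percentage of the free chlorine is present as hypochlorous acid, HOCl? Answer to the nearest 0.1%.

23.2%

[OCl⁻]/[HOCl] = 10^(pH − pKa) = 10^(8.03 − 7.51) = 10^0.52 = 3.311.
Fraction as HOCl = 1 / (1 + 3.311) = 0.2319.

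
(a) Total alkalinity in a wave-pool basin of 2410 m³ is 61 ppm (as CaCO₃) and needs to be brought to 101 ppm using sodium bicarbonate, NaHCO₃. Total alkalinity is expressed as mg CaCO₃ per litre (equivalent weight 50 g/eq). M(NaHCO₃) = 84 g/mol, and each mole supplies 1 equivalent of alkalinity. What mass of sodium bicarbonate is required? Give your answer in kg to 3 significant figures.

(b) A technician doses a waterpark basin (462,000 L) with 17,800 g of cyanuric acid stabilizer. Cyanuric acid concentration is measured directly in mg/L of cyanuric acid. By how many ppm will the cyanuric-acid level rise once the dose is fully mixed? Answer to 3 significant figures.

(a) 162 kg; (b) 38.5 ppm

(a) Volume: 2410 m³ = 2,410,000 L.
(a) Alkalinity to add: (101 − 61) = 40 mg/L as CaCO₃ × 2,410,000 L = 96,400 g as CaCO₃.
(a) Equivalents: 96,400 g ÷ 50 g/eq = 1928 eq.
(a) NaHCO₃ supplies 1 eq per mole → 1928 mol.
(a) Mass: 1928 mol × 84 g/mol = 162,000 g.

(b) Rise: 17,800 g / 462,000 L × 1000 = 38.53 mg/L.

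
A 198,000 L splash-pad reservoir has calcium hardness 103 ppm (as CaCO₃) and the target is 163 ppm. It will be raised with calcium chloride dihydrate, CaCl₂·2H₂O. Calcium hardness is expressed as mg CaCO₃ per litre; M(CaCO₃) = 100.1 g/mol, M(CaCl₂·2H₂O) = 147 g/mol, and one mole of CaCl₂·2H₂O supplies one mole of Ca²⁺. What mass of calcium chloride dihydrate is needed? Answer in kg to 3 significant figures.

17.4 kg

Hardness to add: (163 − 103) = 60 mg/L as CaCO₃ × 198,000 L = 11,880 g as CaCO₃.
Moles of Ca²⁺ (1 mol Ca²⁺ ≡ 1 mol CaCO₃): 11,880 / 100.1 g/mol = 118.7 mol.
Mass of CaCl₂·2H₂O: 118.7 × 147 = 17,450 g.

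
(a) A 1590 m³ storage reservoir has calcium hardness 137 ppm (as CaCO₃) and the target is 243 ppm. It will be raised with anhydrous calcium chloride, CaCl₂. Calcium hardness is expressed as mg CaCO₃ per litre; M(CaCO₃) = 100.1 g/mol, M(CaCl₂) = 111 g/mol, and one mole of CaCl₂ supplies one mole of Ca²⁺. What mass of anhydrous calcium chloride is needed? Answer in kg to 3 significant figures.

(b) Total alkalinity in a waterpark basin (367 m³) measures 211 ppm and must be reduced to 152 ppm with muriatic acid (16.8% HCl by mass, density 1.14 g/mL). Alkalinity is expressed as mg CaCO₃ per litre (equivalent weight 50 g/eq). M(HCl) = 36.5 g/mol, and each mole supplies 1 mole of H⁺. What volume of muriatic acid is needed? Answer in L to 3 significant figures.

(a) 187 kg; (b) 82.5 L

(a) Volume: 1590 m³ = 1,590,000 L.
(a) Hardness to add: (243 − 137) = 106 mg/L as CaCO₃ × 1,590,000 L = 168,500 g as CaCO₃.
(a) Moles of Ca²⁺ (1 mol Ca²⁺ ≡ 1 mol CaCO₃): 168,500 / 100.1 g/mol = 1684 mol.
(a) Mass of CaCl₂: 1684 × 111 = 186,900 g.

(b) Volume: 367 m³ = 367,000 L.
(b) Alkalinity to neutralize: (211 − 152) = 59 mg/L as CaCO₃ × 367,000 L = 21,650 g as CaCO₃.
(b) Equivalents of H⁺ required: 21,650 ÷ 50 g/eq = 433.1 eq = 433.1 mol HCl.
(b) Mass of HCl: 433.1 × 36.5 = 15,810 g.
(b) Mass of 16.8% solution: 15,810 / 0.168 = 94,090 g.
(b) Volume: 94,090 g ÷ 1.14 g/mL = 82,530 mL.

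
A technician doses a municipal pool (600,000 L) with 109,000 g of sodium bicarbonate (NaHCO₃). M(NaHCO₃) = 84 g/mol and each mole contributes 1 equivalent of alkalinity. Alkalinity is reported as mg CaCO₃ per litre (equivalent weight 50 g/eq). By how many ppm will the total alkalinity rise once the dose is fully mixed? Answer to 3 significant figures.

108 ppm

Moles of NaHCO₃: 109,000 g ÷ 84 g/mol = 1298 mol → 1298 eq of alkalinity.
As CaCO₃: 1298 eq × 50 g/eq = 64,880 g.
Rise: 64,880 g / 600,000 L × 1000 = 108.1 mg/L.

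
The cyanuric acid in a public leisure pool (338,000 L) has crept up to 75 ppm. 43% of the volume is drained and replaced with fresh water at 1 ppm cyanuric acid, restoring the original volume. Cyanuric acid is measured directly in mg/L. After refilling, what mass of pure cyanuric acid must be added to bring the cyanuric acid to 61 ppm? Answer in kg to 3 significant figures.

After draining 43% and refilling: 75 × 0.57 + 1 × 0.43 = 43.18 ppm.
Deficit to target: 61 − 43.18 = 17.82 mg/L.
Mass: 17.82 mg/L × 338,000 L = 6023 g cyanuric acid.

6.02 kg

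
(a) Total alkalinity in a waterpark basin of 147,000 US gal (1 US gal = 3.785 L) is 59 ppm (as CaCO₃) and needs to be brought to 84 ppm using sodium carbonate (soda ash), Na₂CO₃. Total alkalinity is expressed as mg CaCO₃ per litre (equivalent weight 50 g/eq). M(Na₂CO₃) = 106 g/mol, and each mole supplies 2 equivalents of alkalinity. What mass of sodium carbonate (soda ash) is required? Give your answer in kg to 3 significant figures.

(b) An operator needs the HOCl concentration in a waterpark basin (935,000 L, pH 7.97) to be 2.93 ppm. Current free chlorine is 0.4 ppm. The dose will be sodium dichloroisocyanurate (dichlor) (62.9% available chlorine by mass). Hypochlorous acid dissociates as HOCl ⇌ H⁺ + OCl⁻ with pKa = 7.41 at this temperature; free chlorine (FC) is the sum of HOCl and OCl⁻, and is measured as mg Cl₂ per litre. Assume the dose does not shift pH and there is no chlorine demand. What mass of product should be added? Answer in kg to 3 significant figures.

(a) 14.7 kg; (b) 19.6 kg

(a) Volume: 147,000 US gal × 3.785 L/gal = 556,395 L.
(a) Alkalinity to add: (84 − 59) = 25 mg/L as CaCO₃ × 556,395 L = 13,910 g as CaCO₃.
(a) Equivalents: 13,910 g ÷ 50 g/eq = 278.2 eq.
(a) Each mole of Na₂CO₃ supplies 2 eq, so 278.2 / 2 = 139.1 mol.
(a) Mass: 139.1 mol × 106 g/mol = 14,740 g.

(b) [OCl⁻]/[HOCl] = 10^(pH − pKa) = 10^(7.97 − 7.41) = 3.631; fraction as HOCl = 1/(1 + 3.631) = 0.2159.
(b) Free chlorine required for 2.93 ppm HOCl: 2.93 / 0.2159 = 13.57 ppm.
(b) FC to add: 13.57 − 0.4 = 13.17 mg/L as Cl₂.
(b) Cl₂ equivalent: 13.17 mg/L × 935,000 L = 12,310 g.
(b) Product at 62.9% available Cl: 12,310 / 0.629 = 19,570 g.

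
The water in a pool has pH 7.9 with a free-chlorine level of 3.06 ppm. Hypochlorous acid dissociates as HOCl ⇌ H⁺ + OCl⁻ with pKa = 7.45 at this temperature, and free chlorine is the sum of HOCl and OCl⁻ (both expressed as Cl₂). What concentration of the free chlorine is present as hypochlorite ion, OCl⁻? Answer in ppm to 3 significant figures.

2.26 ppm

[OCl⁻]/[HOCl] = 10^(pH − pKa) = 10^(7.9 − 7.45) = 10^0.45 = 2.818.
Fraction as HOCl = 1 / (1 + 2.818) = 0.2619.
OCl⁻ = (1 − 0.2619) × 3.06 ppm = 2.259 ppm.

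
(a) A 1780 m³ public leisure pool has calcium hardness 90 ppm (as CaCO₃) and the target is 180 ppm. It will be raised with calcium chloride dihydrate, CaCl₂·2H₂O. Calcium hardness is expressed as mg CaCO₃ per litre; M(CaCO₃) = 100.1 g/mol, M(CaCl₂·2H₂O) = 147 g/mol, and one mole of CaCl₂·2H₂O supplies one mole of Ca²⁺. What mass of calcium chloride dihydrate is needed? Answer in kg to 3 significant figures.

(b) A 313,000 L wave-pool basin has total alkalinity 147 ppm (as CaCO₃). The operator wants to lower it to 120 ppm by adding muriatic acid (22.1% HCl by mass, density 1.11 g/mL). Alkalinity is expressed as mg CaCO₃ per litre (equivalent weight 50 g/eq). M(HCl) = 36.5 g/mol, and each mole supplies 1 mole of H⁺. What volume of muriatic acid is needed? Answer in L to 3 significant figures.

(a) 235 kg; (b) 25.1 L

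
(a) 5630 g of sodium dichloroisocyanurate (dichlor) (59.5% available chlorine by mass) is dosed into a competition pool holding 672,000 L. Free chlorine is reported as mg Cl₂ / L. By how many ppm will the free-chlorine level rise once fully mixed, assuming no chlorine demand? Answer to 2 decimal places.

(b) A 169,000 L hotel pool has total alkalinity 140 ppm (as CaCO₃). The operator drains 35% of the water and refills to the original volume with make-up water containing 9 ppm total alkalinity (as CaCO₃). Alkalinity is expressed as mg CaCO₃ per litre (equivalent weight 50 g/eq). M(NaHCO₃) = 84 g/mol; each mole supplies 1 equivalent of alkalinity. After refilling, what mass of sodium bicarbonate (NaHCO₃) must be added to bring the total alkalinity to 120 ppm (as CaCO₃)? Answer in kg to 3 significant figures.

(a) 4.98 ppm; (b) 7.34 kg

(a) Available chlorine delivered: 5630 g × 0.595 = 3350 g as Cl₂.
(a) Concentration rise: 3350 g / 672,000 L = 4.985 mg/L = 4.98 ppm.

(b) After draining 35% and refilling: 140 × 0.65 + 9 × 0.35 = 94.15 ppm.
(b) Deficit to target: 120 − 94.15 = 25.85 mg/L.
(b) As CaCO₃: 25.85 mg/L × 169,000 L = 4369 g; ÷ 50 g/eq ÷ 1 = 87.37 mol NaHCO₃.
(b) Mass: 87.37 × 84 = 7339 g.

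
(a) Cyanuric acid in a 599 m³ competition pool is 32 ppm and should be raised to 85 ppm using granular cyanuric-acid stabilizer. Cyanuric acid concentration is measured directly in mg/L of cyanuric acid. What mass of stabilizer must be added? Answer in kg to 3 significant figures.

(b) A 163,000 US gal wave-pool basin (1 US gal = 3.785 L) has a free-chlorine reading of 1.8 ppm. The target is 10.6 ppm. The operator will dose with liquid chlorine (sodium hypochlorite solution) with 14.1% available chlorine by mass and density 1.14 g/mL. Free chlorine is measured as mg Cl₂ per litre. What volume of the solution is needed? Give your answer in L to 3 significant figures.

(a) 31.7 kg; (b) 33.8 L

(a) Volume: 599 m³ = 599,000 L.
(a) CYA to add: (85 − 32) = 53 mg/L × 599,000 L = 31,750 g cyanuric acid.

(b) Volume: 163,000 US gal × 3.785 L/gal = 616,955 L.
(b) Chlorine deficit: 10.6 − 1.8 = 8.8 ppm = 8.8 mg/L as Cl₂.
(b) Cl₂ equivalent needed: 8.8 mg/L × 616,955 L = 5,429,000 mg = 5429 g.
(b) Product at 14.1% available chlorine: 5429 / 0.141 = 38,500 g.
(b) Volume at density 1.14 g/mL: 38,500 g ÷ 1.14 g/mL = 33,780 mL.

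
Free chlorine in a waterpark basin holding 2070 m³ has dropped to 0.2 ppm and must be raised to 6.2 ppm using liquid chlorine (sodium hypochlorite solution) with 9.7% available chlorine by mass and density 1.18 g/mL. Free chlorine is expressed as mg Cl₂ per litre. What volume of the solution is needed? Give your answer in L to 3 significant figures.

109 L

Volume: 2070 m³ = 2,070,000 L.
Chlorine deficit: 6.2 − 0.2 = 6 ppm = 6 mg/L as Cl₂.
Cl₂ equivalent needed: 6 mg/L × 2,070,000 L = 12,420,000 mg = 12,420 g.
Product at 9.7% available chlorine: 12,420 / 0.097 = 128,000 g.
Volume at density 1.18 g/mL: 128,000 g ÷ 1.18 g/mL = 108,500 mL.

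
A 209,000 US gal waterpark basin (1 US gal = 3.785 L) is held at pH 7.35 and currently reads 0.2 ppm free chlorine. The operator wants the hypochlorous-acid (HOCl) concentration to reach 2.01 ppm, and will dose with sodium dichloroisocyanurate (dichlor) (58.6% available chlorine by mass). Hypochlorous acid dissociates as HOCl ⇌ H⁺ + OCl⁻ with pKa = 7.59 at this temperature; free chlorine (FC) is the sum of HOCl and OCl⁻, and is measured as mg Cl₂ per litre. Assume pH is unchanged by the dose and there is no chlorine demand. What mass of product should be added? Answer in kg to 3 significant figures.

4.00 kg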